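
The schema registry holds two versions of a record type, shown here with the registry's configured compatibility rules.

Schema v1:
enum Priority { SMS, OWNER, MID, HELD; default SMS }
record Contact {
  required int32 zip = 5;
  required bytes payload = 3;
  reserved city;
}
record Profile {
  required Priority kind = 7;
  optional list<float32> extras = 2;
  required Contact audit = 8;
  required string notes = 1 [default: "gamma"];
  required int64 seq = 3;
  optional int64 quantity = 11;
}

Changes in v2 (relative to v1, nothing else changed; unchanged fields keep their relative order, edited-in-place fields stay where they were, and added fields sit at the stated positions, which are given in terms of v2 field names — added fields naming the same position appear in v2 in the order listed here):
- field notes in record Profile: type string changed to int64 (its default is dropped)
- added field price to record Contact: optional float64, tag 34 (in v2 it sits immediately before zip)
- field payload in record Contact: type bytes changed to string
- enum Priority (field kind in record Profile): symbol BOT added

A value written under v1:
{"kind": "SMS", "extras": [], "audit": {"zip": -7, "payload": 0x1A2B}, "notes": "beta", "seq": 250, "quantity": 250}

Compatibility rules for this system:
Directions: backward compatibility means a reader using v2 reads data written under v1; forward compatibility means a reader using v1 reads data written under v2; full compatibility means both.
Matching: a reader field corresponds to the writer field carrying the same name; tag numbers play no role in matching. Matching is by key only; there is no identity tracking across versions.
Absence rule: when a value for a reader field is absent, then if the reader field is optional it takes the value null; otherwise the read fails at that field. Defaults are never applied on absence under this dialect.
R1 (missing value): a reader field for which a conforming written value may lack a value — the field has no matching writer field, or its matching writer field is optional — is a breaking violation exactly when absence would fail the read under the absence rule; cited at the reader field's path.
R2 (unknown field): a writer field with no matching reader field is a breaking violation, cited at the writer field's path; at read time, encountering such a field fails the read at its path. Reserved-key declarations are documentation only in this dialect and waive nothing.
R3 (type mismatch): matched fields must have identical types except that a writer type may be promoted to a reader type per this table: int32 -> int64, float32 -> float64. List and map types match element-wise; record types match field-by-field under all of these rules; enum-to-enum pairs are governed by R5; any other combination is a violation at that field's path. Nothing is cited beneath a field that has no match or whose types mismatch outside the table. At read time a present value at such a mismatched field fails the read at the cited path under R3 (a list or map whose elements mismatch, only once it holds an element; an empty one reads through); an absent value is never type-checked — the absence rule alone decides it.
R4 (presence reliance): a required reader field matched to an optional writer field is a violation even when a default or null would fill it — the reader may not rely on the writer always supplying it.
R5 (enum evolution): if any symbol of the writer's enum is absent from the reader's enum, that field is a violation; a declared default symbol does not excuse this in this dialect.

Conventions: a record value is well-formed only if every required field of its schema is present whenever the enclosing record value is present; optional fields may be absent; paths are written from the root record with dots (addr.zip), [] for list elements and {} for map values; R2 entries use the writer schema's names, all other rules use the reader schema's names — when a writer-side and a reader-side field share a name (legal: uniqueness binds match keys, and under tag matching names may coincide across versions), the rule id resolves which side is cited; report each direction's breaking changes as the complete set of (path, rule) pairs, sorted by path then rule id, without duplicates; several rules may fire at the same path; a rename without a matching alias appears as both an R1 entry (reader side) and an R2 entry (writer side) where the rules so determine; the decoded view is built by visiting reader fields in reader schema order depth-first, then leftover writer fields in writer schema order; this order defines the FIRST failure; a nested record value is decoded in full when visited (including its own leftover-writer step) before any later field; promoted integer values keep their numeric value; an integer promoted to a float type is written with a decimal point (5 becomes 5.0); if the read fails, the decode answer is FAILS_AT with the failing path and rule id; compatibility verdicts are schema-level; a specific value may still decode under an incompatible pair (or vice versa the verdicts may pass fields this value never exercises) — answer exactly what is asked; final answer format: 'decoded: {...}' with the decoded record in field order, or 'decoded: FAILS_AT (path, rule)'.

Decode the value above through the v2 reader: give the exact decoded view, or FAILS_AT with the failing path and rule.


the writer's type comes first in each Profile pair
decode walk for Profile under reader schema v2:
  kind := "SMS"
  extras := []
  audit.price := null (absent, optional -> null)
  audit.zip := -7
  read fails at audit.payload under R3
  => FAILS_AT (audit.payload, R3)
the other Profile changes do not affect what is asked:
  field notes in record Profile: type string changed to int64 (its default is dropped) -> changes Profile's schema-level verdicts only — the decode of this value is the same
  added field price to record Contact: optional float64, tag 34 (in v2 it sits immediately before zip) -> changes Profile's schema-level verdicts only — the decode of this value is the same
  enum Priority (field kind in record Profile): symbol BOT added -> changes Profile's schema-level verdicts only — the decode of this value is the same

decoded: FAILS_AT (audit.payload, R3)


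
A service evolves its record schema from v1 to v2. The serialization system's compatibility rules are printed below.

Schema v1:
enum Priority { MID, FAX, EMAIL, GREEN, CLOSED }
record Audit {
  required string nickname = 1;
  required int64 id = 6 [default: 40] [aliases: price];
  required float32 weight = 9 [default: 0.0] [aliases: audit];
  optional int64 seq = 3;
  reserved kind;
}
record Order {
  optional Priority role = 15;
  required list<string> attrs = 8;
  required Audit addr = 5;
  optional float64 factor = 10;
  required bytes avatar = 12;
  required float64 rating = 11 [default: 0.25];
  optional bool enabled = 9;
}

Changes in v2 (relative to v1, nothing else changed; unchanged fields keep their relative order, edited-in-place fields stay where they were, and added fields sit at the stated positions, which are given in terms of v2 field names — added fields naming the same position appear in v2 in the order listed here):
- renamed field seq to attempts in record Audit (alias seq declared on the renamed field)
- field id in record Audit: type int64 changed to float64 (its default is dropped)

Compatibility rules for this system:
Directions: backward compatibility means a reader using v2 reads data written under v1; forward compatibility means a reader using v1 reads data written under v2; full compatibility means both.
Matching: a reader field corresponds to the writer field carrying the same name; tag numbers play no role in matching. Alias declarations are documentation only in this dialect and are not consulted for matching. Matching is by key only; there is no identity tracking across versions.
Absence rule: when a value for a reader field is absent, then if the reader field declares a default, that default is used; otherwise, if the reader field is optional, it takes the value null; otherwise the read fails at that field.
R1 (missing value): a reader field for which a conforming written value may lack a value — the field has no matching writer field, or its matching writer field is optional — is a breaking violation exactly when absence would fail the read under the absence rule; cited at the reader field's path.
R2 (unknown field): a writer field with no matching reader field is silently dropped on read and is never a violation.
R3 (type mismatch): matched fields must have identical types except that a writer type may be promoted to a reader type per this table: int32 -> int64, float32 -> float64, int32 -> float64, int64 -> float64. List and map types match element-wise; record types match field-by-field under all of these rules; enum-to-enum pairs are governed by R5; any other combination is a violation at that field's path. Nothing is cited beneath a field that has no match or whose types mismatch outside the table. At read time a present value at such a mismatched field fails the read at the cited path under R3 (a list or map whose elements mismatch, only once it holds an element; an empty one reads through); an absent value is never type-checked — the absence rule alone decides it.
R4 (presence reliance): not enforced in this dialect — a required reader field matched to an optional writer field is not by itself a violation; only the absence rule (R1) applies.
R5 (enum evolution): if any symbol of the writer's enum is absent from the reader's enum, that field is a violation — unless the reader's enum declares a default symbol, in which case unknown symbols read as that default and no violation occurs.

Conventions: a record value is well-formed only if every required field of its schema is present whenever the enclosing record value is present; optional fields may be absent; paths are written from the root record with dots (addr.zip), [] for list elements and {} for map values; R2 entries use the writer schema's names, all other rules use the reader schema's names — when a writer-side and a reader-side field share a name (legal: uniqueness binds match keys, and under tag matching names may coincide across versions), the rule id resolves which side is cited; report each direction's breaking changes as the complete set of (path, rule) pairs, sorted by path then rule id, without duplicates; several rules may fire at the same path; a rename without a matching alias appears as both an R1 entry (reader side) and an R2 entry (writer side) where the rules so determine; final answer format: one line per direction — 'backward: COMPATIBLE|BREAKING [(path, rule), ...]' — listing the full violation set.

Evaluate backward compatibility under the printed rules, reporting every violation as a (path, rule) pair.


backward: COMPATIBLE []

arrows below run writer -> reader for Order
backward for Order (reader v2, writer v1):
  role: paired with writer role (Priority -> Priority; writer optional)
  attrs: paired with writer attrs (list<string> -> list<string>; writer required)
  addr: paired with writer addr (Audit -> Audit; writer required)
  factor: paired with writer factor (float64 -> float64; writer optional)
  avatar: paired with writer avatar (bytes -> bytes; writer required)
  rating: paired with writer rating (float64 -> float64; writer required)
  enabled: paired with writer enabled (bool -> bool; writer optional)
  addr.nickname: paired with writer addr.nickname (string -> string; writer required)
  addr.id: paired with writer addr.id (int64 -> float64; writer required)
  addr.weight: paired with writer addr.weight (float32 -> float32; writer required)
  addr.attempts has no writer counterpart
  addr.seq (writer side), unknown to reader
  => backward: COMPATIBLE
the other Order changes do not affect what is asked:
  renamed field seq to attempts in record Audit (alias seq declared on the renamed field) -> no rule fires on it in Order's dialect; the asked verdict holds
  field id in record Audit: type int64 changed to float64 (its default is dropped) -> its effect on Order is confined to the forward direction, not asked


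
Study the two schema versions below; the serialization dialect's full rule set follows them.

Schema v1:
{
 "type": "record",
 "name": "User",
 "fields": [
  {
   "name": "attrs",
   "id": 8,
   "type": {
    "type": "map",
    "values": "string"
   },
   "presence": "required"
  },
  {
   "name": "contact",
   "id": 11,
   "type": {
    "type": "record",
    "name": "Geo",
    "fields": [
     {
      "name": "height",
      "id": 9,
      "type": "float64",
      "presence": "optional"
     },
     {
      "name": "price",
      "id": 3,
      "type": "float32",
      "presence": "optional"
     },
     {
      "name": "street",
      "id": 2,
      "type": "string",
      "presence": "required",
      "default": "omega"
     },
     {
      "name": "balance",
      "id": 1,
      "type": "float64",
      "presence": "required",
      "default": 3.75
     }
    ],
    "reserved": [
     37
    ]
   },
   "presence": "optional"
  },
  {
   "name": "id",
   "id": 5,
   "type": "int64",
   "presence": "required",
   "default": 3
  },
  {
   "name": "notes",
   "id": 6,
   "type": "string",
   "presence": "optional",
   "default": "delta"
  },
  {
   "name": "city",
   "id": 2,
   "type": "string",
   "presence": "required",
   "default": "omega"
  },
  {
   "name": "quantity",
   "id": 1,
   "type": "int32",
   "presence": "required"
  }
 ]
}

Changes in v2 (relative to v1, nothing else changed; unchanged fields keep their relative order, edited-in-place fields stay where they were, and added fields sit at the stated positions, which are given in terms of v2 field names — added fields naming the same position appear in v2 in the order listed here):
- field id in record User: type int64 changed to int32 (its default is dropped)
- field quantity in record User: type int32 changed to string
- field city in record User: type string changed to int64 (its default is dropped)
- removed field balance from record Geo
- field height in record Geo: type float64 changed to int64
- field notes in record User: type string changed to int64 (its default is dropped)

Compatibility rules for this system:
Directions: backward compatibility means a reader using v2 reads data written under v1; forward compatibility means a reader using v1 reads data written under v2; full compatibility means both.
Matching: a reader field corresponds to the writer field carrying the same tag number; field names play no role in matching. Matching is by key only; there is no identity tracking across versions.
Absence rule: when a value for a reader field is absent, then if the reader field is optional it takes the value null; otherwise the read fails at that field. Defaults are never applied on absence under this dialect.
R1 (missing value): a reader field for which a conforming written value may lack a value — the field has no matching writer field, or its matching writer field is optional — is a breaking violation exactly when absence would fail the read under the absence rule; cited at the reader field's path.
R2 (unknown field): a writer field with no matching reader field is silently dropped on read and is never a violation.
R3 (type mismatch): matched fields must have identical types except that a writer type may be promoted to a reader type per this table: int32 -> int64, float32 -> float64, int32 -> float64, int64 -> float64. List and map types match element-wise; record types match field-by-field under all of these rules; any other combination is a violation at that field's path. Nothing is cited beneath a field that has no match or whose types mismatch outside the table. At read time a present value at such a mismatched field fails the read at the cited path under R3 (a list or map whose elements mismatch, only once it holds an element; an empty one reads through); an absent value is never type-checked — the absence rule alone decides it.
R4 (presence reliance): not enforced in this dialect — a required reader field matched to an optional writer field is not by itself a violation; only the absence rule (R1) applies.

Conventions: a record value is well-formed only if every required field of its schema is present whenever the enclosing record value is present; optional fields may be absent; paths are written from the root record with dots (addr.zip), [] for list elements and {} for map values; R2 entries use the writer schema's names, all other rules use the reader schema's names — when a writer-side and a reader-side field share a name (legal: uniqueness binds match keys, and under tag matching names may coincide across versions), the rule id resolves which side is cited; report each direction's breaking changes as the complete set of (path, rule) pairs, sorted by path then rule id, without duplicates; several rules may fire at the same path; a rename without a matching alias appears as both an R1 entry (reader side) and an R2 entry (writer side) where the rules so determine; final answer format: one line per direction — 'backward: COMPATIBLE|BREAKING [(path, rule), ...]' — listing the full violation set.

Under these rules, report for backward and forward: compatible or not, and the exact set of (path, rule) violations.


in User below, arrows point writer -> reader
backward pass over User, reader schema v2, writer schema v1:
  writer required, map<string, string> -> map<string, string>: reader attrs maps from writer attrs
  writer optional, Geo -> Geo: reader contact maps from writer contact
  writer required, int64 -> int32: reader id maps from writer id
  writer optional, string -> int64: reader notes maps from writer notes
  writer required, string -> int64: reader city maps from writer city
  writer required, int32 -> string: reader quantity maps from writer quantity
  writer optional, float64 -> int64: reader contact.height maps from writer contact.height
  writer optional, float32 -> float32: reader contact.price maps from writer contact.price
  writer required, string -> string: reader contact.street maps from writer contact.street
  contact.balance (writer side), unknown to reader
  rule R3 violated at city
  rule R3 violated at contact.height
  rule R3 violated at id
  rule R3 violated at notes
  rule R3 violated at quantity
  backward on User therefore BREAKING (5)
forward pass over User, reader schema v1, writer schema v2:
  writer required, map<string, string> -> map<string, string>: reader attrs maps from writer attrs
  writer optional, Geo -> Geo: reader contact maps from writer contact
  writer required, int32 -> int64: reader id maps from writer id
  writer optional, int64 -> string: reader notes maps from writer notes
  writer required, int64 -> string: reader city maps from writer city
  writer required, string -> int32: reader quantity maps from writer quantity
  writer optional, int64 -> float64: reader contact.height maps from writer contact.height
  writer optional, float32 -> float32: reader contact.price maps from writer contact.price
  writer required, string -> string: reader contact.street maps from writer contact.street
  contact.balance: no writer-side match
  rule R3 violated at city
  rule R1 violated at contact.balance
  rule R3 violated at notes
  rule R3 violated at quantity
  forward on User therefore BREAKING (4)

backward: BREAKING [(city, R3), (contact.height, R3), (id, R3), (notes, R3), (quantity, R3)]; forward: BREAKING [(city, R3), (contact.balance, R1), (notes, R3), (quantity, R3)]


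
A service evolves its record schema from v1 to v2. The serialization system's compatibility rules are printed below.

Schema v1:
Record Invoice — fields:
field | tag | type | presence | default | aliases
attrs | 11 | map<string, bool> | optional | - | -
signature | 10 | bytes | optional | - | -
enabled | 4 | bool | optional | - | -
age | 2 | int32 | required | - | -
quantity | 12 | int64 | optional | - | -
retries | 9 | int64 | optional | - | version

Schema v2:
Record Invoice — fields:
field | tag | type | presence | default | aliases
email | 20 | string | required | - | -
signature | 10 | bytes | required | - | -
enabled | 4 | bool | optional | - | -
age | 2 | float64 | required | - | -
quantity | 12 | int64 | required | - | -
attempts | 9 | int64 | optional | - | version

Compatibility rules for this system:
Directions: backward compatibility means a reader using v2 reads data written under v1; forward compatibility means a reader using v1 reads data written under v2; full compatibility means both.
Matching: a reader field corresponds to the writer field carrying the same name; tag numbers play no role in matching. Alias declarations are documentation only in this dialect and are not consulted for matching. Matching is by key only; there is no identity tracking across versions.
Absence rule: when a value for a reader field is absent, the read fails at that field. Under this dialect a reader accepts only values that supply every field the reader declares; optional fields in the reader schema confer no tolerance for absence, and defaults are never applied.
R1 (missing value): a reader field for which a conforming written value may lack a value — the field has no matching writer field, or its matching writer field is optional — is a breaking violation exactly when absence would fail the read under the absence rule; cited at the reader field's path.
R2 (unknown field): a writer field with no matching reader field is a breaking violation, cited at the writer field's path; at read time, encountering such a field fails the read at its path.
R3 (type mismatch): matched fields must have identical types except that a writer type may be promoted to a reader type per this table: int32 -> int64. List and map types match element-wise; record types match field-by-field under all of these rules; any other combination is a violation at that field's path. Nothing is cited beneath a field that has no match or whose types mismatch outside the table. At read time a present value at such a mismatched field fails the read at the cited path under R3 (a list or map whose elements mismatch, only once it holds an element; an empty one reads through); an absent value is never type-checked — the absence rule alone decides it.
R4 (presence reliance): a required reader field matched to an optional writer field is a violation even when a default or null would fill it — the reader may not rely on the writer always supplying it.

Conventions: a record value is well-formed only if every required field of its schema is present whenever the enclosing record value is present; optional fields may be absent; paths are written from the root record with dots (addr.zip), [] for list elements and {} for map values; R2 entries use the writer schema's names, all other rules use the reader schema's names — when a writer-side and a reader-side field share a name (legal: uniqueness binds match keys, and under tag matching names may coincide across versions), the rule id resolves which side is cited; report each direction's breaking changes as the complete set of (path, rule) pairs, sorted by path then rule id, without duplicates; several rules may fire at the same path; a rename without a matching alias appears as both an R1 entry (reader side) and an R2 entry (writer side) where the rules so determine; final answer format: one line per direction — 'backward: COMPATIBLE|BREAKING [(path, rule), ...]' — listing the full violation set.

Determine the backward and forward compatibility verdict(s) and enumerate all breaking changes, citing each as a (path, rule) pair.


arrows below run writer -> reader for Invoice
backward for Invoice (reader v2, writer v1):
  email: no writer-side match
  writer optional, bytes -> bytes: reader signature maps from writer signature
  writer optional, bool -> bool: reader enabled maps from writer enabled
  writer required, int32 -> float64: reader age maps from writer age
  writer optional, int64 -> int64: reader quantity maps from writer quantity
  attempts: no writer-side match
  writer attrs: unknown to reader
  writer retries: unknown to reader
  rule R3 violated at age
  rule R1 violated at attempts
  rule R2 violated at attrs
  rule R1 violated at email
  rule R1 violated at enabled
  rule R1 violated at quantity
  rule R4 violated at quantity
  rule R2 violated at retries
  rule R1 violated at signature
  rule R4 violated at signature
  => backward: BREAKING (10)
forward for Invoice (reader v1, writer v2):
  attrs: no writer-side match
  writer required, bytes -> bytes: reader signature maps from writer signature
  writer optional, bool -> bool: reader enabled maps from writer enabled
  writer required, float64 -> int32: reader age maps from writer age
  writer required, int64 -> int64: reader quantity maps from writer quantity
  retries: no writer-side match
  writer email: unknown to reader
  writer attempts: unknown to reader
  rule R3 violated at age
  rule R2 violated at attempts
  rule R1 violated at attrs
  rule R2 violated at email
  rule R1 violated at enabled
  rule R1 violated at retries
  => forward: BREAKING (6)

backward: BREAKING [(age, R3), (attempts, R1), (attrs, R2), (email, R1), (enabled, R1), (quantity, R1), (quantity, R4), (retries, R2), (signature, R1), (signature, R4)]; forward: BREAKING [(age, R3), (attempts, R2), (attrs, R1), (email, R2), (enabled, R1), (retries, R1)]


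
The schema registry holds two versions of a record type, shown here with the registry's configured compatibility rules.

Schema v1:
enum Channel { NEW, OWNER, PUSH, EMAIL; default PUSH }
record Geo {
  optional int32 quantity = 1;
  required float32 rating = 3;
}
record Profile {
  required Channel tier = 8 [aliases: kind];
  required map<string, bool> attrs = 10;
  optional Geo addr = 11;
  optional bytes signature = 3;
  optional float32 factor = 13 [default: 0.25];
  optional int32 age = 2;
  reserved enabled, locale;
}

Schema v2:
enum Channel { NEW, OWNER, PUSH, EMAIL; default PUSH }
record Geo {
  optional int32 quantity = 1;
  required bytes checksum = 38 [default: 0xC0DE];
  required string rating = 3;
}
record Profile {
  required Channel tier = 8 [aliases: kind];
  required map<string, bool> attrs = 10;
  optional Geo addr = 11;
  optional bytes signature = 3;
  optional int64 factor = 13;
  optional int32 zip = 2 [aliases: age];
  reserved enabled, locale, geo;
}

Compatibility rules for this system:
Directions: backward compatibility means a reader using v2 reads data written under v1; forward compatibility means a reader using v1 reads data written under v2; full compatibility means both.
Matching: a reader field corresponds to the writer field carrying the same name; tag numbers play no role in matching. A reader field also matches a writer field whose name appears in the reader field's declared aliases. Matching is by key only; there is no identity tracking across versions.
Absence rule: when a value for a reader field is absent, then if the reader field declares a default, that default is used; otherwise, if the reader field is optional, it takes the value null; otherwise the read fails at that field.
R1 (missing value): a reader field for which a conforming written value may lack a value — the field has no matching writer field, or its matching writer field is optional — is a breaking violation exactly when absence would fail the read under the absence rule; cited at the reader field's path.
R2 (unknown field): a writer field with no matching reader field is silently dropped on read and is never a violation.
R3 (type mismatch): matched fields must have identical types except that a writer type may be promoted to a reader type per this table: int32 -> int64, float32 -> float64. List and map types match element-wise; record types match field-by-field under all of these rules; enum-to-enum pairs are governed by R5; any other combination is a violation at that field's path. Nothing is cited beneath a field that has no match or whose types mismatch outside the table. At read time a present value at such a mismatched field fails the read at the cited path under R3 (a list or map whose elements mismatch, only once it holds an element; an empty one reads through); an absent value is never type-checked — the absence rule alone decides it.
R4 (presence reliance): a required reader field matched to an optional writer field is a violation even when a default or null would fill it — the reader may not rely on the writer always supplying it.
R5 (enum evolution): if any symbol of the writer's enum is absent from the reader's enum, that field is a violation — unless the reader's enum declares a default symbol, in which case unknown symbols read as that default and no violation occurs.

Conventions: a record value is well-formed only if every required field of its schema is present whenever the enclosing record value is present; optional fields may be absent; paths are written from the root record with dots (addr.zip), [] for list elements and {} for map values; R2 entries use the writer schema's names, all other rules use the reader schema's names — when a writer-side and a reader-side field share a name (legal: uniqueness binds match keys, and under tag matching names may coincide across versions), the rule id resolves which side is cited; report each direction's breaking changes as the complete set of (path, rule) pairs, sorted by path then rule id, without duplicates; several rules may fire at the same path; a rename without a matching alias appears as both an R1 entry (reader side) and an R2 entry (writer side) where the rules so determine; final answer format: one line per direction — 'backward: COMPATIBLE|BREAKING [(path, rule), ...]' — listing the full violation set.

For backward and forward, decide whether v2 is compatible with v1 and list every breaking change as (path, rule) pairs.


in Profile below, arrows point writer -> reader
backward pass over Profile, reader schema v2, writer schema v1:
  tier <- tier (Channel -> Channel, writer required)
  attrs <- attrs (map<string, bool> -> map<string, bool>, writer required)
  addr <- addr (Geo -> Geo, writer optional)
  signature <- signature (bytes -> bytes, writer optional)
  factor <- factor (float32 -> int64, writer optional)
  zip <- age (int32 -> int32, writer optional)
  addr.quantity <- addr.quantity (int32 -> int32, writer optional)
  addr.checksum: no writer-side match
  addr.rating <- addr.rating (float32 -> string, writer required)
  rule R3 violated at addr.rating
  rule R3 violated at factor
  backward on Profile therefore BREAKING (2)
forward pass over Profile, reader schema v1, writer schema v2:
  tier <- tier (Channel -> Channel, writer required)
  attrs <- attrs (map<string, bool> -> map<string, bool>, writer required)
  addr <- addr (Geo -> Geo, writer optional)
  signature <- signature (bytes -> bytes, writer optional)
  factor <- factor (int64 -> float32, writer optional)
  age: no writer-side match
  zip (writer side), unknown to reader
  addr.quantity <- addr.quantity (int32 -> int32, writer optional)
  addr.rating <- addr.rating (string -> float32, writer required)
  addr.checksum (writer side), unknown to reader
  rule R3 violated at addr.rating
  rule R3 violated at factor
  forward on Profile therefore BREAKING (2)

backward: BREAKING [(addr.rating, R3), (factor, R3)]; forward: BREAKING [(addr.rating, R3), (factor, R3)]


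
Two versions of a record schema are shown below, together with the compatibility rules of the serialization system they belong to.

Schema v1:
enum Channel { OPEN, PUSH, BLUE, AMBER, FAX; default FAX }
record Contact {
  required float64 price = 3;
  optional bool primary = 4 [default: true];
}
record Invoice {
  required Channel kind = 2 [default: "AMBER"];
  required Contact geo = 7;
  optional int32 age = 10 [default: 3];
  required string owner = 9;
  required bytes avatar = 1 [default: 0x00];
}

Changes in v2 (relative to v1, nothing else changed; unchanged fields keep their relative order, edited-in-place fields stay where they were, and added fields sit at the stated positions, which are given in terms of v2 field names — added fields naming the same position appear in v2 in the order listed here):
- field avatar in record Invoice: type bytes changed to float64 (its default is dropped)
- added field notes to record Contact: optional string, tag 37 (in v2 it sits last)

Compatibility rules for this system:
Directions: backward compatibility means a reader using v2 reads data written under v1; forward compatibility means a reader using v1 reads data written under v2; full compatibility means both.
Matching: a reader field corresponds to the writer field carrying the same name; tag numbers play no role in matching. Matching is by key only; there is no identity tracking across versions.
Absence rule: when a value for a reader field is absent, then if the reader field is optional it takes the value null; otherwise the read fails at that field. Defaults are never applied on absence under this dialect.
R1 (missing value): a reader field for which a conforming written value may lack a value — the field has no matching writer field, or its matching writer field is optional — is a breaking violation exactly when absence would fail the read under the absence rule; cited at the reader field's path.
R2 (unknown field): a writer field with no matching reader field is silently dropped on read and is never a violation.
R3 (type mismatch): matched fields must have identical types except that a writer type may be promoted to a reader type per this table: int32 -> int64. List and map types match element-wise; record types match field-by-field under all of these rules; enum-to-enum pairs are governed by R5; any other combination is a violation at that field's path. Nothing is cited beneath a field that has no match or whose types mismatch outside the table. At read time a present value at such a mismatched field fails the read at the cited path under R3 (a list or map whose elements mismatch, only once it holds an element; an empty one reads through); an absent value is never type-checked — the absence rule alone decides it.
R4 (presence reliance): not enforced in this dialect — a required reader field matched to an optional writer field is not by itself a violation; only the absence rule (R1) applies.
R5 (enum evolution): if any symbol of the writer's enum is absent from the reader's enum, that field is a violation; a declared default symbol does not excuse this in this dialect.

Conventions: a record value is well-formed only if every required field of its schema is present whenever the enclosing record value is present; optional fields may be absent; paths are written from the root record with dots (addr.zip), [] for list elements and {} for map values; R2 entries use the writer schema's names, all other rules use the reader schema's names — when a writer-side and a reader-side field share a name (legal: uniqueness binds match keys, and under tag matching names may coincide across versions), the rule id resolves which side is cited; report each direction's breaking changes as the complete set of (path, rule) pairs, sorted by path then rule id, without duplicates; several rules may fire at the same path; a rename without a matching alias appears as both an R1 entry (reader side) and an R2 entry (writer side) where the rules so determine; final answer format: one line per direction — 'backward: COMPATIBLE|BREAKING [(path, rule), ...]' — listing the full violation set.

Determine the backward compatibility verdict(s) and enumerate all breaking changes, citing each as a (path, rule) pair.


backward: BREAKING [(avatar, R3)]

the writer's type comes first in each Invoice pair
backward pass over Invoice, reader schema v2, writer schema v1:
  kind <- kind (Channel -> Channel, writer required)
  geo <- geo (Contact -> Contact, writer required)
  age <- age (int32 -> int32, writer optional)
  owner <- owner (string -> string, writer required)
  avatar <- avatar (bytes -> float64, writer required)
  geo.price <- geo.price (float64 -> float64, writer required)
  geo.primary <- geo.primary (bool -> bool, writer optional)
  geo.notes: no writer-side match
  R3 fires at avatar
  => backward verdict for Invoice: BREAKING, 1 violation(s)
remaining Invoice differences; none change what is asked:
  added field notes to record Contact: optional string, tag 37 (in v2 it sits last) -> inert for the asked Invoice verdict: nothing fires


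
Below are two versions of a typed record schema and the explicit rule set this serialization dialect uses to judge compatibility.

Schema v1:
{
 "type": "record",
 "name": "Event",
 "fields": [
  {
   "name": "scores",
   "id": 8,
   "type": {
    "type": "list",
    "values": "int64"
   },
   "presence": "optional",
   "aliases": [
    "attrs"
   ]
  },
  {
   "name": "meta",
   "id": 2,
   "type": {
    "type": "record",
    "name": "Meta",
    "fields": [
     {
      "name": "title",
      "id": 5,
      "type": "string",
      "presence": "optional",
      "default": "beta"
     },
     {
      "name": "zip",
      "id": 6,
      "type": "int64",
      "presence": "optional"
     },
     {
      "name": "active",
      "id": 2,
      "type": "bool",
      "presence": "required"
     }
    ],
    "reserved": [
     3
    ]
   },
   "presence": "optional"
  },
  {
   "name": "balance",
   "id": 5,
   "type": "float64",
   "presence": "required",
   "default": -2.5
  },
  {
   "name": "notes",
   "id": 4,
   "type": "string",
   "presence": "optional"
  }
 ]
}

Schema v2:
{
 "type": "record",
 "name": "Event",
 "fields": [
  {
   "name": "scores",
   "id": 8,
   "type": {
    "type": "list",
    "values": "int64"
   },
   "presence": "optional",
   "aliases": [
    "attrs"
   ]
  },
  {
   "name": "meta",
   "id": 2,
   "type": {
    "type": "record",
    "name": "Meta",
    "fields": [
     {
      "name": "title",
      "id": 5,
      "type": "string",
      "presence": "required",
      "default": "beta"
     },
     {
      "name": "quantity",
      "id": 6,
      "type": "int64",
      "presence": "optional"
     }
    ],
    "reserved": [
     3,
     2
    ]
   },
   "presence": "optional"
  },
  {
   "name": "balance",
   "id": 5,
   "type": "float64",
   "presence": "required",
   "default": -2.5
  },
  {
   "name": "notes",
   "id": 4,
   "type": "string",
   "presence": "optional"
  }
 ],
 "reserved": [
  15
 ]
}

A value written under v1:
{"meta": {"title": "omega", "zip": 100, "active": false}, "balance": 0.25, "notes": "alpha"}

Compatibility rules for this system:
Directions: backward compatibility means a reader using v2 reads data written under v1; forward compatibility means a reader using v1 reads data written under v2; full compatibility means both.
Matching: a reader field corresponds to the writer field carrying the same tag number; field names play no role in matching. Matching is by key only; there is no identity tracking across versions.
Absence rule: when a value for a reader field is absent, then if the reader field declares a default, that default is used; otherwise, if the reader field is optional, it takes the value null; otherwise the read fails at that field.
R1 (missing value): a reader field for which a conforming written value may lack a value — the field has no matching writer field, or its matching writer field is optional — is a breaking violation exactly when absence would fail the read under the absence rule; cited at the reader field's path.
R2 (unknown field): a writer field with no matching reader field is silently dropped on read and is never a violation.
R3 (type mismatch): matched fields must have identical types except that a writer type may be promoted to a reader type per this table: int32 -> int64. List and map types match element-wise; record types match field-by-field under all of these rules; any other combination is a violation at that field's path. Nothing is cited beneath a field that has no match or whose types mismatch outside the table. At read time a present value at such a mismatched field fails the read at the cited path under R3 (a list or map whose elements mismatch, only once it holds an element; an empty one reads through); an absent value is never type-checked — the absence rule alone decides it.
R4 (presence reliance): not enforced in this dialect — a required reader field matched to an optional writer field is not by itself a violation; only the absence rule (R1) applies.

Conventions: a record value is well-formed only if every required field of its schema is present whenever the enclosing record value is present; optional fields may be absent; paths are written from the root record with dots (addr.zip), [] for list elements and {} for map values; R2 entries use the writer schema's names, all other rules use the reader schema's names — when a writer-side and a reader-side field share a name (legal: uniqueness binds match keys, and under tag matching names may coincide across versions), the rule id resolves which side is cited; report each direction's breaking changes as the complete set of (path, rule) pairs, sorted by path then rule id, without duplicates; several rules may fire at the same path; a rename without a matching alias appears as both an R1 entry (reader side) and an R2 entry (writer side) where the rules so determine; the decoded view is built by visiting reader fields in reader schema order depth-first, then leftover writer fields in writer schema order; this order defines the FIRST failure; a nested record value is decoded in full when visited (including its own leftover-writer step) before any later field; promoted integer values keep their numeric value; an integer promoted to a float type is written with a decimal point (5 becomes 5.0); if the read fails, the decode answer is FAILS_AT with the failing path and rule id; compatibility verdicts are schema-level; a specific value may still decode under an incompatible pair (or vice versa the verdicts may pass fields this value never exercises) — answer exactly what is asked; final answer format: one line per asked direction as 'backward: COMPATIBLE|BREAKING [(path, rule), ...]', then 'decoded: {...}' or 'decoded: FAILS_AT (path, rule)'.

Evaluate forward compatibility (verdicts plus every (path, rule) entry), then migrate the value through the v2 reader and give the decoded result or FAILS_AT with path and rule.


arrows below run writer -> reader for Event
forward analysis of Event with v1 as reader and v2 as writer:
  list<int64> -> list<int64>, writer optional: scores aligns to scores
  Meta -> Meta, writer optional: meta aligns to meta
  float64 -> float64, writer required: balance aligns to balance
  string -> string, writer optional: notes aligns to notes
  string -> string, writer required: meta.title aligns to meta.title
  int64 -> int64, writer optional: meta.zip aligns to meta.quantity
  meta.active has no writer counterpart
  R1 fires at meta.active
  => forward verdict for Event: BREAKING, 1 violation(s)
decoding the Event value with the v2 reader:
  scores := null (absent, optional -> null)
  meta.title := "omega"
  meta.quantity := 100 (from writer zip)
  writer meta.active: unknown -> dropped
  balance := 0.25
  notes := "alpha"
  => decoded: {"scores": null, "meta": {"title": "omega", "quantity": 100}, "balance": 0.25, "notes": "alpha"}
the other Event changes do not affect what is asked:
  field title in record Meta: optional changed to required -> fires no rule on Event, leaving the asked answer as it is

forward: BREAKING [(meta.active, R1)]; decoded: {"scores": null, "meta": {"title": "omega", "quantity": 100}, "balance": 0.25, "notes": "alpha"}
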